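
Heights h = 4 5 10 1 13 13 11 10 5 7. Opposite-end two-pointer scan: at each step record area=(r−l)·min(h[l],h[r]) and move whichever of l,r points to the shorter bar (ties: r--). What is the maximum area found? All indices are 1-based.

l=1 r=10: min(4,7)*9=36 best=36 *, l++
l=2 r=10: min(5,7)*8=40 best=40 *, l++
l=3 r=10: min(10,7)*7=49 best=49 *, r--
l=3 r=9: min(10,5)*6=30 best=49, r--
l=3 r=8: min(10,10)*5=50 best=50 *, r--
l=3 r=7: min(10,11)*4=40 best=50, l++
l=4 r=7: min(1,11)*3=3 best=50, l++
l=5 r=7: min(13,11)*2=22 best=50, r--
l=5 r=6: min(13,13)*1=13 best=50, r--

max area = 50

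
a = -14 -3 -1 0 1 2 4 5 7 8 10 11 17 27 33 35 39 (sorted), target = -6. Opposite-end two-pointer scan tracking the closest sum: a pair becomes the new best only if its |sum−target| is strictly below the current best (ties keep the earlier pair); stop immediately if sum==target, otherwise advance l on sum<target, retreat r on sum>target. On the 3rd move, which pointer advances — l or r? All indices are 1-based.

r

l=1 r=17: -14+39=25 d=31 *, r--
l=1 r=16: -14+35=21 d=27 *, r--
l=1 r=15: -14+33=19 d=25 *, r--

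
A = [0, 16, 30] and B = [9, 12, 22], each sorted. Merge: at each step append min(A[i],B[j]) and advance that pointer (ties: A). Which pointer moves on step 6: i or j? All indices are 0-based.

i

i=0 j=0: A[i]=0<=B[j]=9 take 0, i++
i=1 j=0: A[i]=16>B[j]=9 take 9, j++
i=1 j=1: A[i]=16>B[j]=12 take 12, j++
i=1 j=2: A[i]=16<=B[j]=22 take 16, i++
i=2 j=2: A[i]=30>B[j]=22 take 22, j++
i=2 j=3: B done, take A[i]=30, i++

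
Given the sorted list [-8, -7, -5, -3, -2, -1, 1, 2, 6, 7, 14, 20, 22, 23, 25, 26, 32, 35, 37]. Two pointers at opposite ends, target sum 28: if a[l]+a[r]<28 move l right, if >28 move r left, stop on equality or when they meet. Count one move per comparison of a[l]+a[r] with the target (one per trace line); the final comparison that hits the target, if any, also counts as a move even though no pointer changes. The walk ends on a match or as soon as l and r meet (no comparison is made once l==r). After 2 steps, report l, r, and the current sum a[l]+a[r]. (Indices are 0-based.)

l=1, r=17, sum=28

l=0 r=18: -8+37=29 >28, r--
l=0 r=17: -8+35=27 <28, l++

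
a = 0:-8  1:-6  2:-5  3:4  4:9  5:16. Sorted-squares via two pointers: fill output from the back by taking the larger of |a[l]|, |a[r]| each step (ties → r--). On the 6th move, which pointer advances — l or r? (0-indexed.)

r

l=0 r=5: |-8|<=|16| out[5]=256, r--
l=0 r=4: |-8|<=|9| out[4]=81, r--
l=0 r=3: |-8|>|4| out[3]=64, l++
l=1 r=3: |-6|>|4| out[2]=36, l++
l=2 r=3: |-5|>|4| out[1]=25, l++
l=3 r=3: |4|<=|4| out[0]=16, r--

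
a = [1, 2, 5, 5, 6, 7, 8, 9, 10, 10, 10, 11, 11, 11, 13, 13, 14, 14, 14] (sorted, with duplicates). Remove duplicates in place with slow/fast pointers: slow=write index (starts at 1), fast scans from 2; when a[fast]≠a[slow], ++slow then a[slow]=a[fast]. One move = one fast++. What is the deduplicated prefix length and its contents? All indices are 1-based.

length 11; prefix = [1, 2, 5, 6, 7, 8, 9, 10, 11, 13, 14]

(s=1,f=2) a[fast]=2≠a[slow]=1 write a[2]=2 → slow++,fast++
(s=2,f=3) a[fast]=5≠a[slow]=2 write a[3]=5 → slow++,fast++
(s=3,f=4) a[fast]=5=a[slow] dup → fast++
(s=3,f=5) a[fast]=6≠a[slow]=5 write a[4]=6 → slow++,fast++
(s=4,f=6) a[fast]=7≠a[slow]=6 write a[5]=7 → slow++,fast++
(s=5,f=7) a[fast]=8≠a[slow]=7 write a[6]=8 → slow++,fast++
(s=6,f=8) a[fast]=9≠a[slow]=8 write a[7]=9 → slow++,fast++
(s=7,f=9) a[fast]=10≠a[slow]=9 write a[8]=10 → slow++,fast++
(s=8,f=10) a[fast]=10=a[slow] dup → fast++
(s=8,f=11) a[fast]=10=a[slow] dup → fast++
(s=8,f=12) a[fast]=11≠a[slow]=10 write a[9]=11 → slow++,fast++
(s=9,f=13) a[fast]=11=a[slow] dup → fast++
(s=9,f=14) a[fast]=11=a[slow] dup → fast++
(s=9,f=15) a[fast]=13≠a[slow]=11 write a[10]=13 → slow++,fast++
(s=10,f=16) a[fast]=13=a[slow] dup → fast++
(s=10,f=17) a[fast]=14≠a[slow]=13 write a[11]=14 → slow++,fast++
(s=11,f=18) a[fast]=14=a[slow] dup → fast++
(s=11,f=19) a[fast]=14=a[slow] dup → fast++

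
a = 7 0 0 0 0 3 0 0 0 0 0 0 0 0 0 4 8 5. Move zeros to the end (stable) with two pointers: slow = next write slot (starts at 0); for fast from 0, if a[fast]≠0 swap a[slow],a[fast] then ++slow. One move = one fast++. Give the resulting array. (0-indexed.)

(s=0,f=0) a[fast]=7≠0 swap→a[0]=7 → slow++,fast++
(s=1,f=1) a[fast]=0 → fast++
(s=1,f=2) a[fast]=0 → fast++
(s=1,f=3) a[fast]=0 → fast++
(s=1,f=4) a[fast]=0 → fast++
(s=1,f=5) a[fast]=3≠0 swap→a[1]=3 → slow++,fast++
(s=2,f=6) a[fast]=0 → fast++
(s=2,f=7) a[fast]=0 → fast++
(s=2,f=8) a[fast]=0 → fast++
(s=2,f=9) a[fast]=0 → fast++
(s=2,f=10) a[fast]=0 → fast++
(s=2,f=11) a[fast]=0 → fast++
(s=2,f=12) a[fast]=0 → fast++
(s=2,f=13) a[fast]=0 → fast++
(s=2,f=14) a[fast]=0 → fast++
(s=2,f=15) a[fast]=4≠0 swap→a[2]=4 → slow++,fast++
(s=3,f=16) a[fast]=8≠0 swap→a[3]=8 → slow++,fast++
(s=4,f=17) a[fast]=5≠0 swap→a[4]=5 → slow++,fast++

[7, 3, 4, 8, 5, 0, 0, 0, 0, 0, 0, 0, 0, 0, 0, 0, 0, 0]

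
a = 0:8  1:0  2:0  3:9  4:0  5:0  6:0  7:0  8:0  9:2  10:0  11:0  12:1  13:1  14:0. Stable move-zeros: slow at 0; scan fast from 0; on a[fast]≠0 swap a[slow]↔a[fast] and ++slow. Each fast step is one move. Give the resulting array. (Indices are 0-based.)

[8, 9, 2, 1, 1, 0, 0, 0, 0, 0, 0, 0, 0, 0, 0]

(s=0,f=0) a[fast]=8≠0 swap→a[0]=8 → slow++,fast++
(s=1,f=1) a[fast]=0 → fast++
(s=1,f=2) a[fast]=0 → fast++
(s=1,f=3) a[fast]=9≠0 swap→a[1]=9 → slow++,fast++
(s=2,f=4) a[fast]=0 → fast++
(s=2,f=5) a[fast]=0 → fast++
(s=2,f=6) a[fast]=0 → fast++
(s=2,f=7) a[fast]=0 → fast++
(s=2,f=8) a[fast]=0 → fast++
(s=2,f=9) a[fast]=2≠0 swap→a[2]=2 → slow++,fast++
(s=3,f=10) a[fast]=0 → fast++
(s=3,f=11) a[fast]=0 → fast++
(s=3,f=12) a[fast]=1≠0 swap→a[3]=1 → slow++,fast++
(s=4,f=13) a[fast]=1≠0 swap→a[4]=1 → slow++,fast++
(s=5,f=14) a[fast]=0 → fast++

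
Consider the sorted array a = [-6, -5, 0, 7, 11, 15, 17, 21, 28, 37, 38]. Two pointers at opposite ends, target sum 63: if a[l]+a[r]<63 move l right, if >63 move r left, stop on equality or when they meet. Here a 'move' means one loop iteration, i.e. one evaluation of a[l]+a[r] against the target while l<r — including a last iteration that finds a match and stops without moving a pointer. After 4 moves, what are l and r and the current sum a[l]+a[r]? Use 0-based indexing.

l=4, r=10, sum=49

l=0 r=10: -6+38=32 <63, l++
l=1 r=10: -5+38=33 <63, l++
l=2 r=10: 0+38=38 <63, l++
l=3 r=10: 7+38=45 <63, l++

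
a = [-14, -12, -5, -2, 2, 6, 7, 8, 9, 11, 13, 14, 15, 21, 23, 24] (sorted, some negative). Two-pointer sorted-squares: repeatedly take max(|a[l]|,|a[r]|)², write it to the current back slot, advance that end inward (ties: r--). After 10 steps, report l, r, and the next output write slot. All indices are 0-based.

l=2, r=7, next write slot=5

l=0 r=15: |-14|<=|24| out[15]=576, r--
l=0 r=14: |-14|<=|23| out[14]=529, r--
l=0 r=13: |-14|<=|21| out[13]=441, r--
l=0 r=12: |-14|<=|15| out[12]=225, r--
l=0 r=11: |-14|<=|14| out[11]=196, r--
l=0 r=10: |-14|>|13| out[10]=196, l++
l=1 r=10: |-12|<=|13| out[9]=169, r--
l=1 r=9: |-12|>|11| out[8]=144, l++
l=2 r=9: |-5|<=|11| out[7]=121, r--
l=2 r=8: |-5|<=|9| out[6]=81, r--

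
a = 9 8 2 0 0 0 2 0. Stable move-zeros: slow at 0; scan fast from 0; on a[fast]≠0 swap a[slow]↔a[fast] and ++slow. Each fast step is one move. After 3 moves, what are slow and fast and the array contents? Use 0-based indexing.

slow=3, fast=3, a=[9, 8, 2, 0, 0, 0, 2, 0]

slow=0 fast=0: a[fast]=9≠0 swap→a[0]=9, slow++,fast++
slow=1 fast=1: a[fast]=8≠0 swap→a[1]=8, slow++,fast++
slow=2 fast=2: a[fast]=2≠0 swap→a[2]=2, slow++,fast++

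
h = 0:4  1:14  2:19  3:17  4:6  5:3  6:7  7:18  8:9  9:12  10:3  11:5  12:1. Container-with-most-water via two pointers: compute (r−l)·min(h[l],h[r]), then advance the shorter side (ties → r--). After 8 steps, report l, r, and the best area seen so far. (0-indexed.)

l=2, r=6, best area=96

[0,12] min(4,1)*12=12 best=12 * → r--
[0,11] min(4,5)*11=44 best=44 * → l++
[1,11] min(14,5)*10=50 best=50 * → r--
[1,10] min(14,3)*9=27 best=50 → r--
[1,9] min(14,12)*8=96 best=96 * → r--
[1,8] min(14,9)*7=63 best=96 → r--
[1,7] min(14,18)*6=84 best=96 → l++
[2,7] min(19,18)*5=90 best=96 → r--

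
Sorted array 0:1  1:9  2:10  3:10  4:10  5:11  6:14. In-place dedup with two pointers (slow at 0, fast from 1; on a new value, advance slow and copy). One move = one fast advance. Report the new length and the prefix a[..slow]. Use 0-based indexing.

slow=0 fast=1: a[fast]=9≠a[slow]=1 write a[1]=9, slow++,fast++
slow=1 fast=2: a[fast]=10≠a[slow]=9 write a[2]=10, slow++,fast++
slow=2 fast=3: a[fast]=10=a[slow] dup, fast++
slow=2 fast=4: a[fast]=10=a[slow] dup, fast++
slow=2 fast=5: a[fast]=11≠a[slow]=10 write a[3]=11, slow++,fast++
slow=3 fast=6: a[fast]=14≠a[slow]=11 write a[4]=14, slow++,fast++

length 5; prefix = [1, 9, 10, 11, 14]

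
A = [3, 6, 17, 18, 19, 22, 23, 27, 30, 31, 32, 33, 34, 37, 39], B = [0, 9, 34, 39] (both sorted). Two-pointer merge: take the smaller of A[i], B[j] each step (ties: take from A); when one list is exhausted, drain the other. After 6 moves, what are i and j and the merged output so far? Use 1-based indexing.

[i=1,j=1] A[i]=3>B[j]=0 take 0 → j++
[i=1,j=2] A[i]=3<=B[j]=9 take 3 → i++
[i=2,j=2] A[i]=6<=B[j]=9 take 6 → i++
[i=3,j=2] A[i]=17>B[j]=9 take 9 → j++
[i=3,j=3] A[i]=17<=B[j]=34 take 17 → i++
[i=4,j=3] A[i]=18<=B[j]=34 take 18 → i++

i=5, j=3, merged so far=[0, 3, 6, 9, 17, 18]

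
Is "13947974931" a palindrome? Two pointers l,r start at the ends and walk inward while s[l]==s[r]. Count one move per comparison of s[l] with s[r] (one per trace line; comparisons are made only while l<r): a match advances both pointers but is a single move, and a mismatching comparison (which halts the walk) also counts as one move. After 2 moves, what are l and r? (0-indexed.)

l=2, r=8

l=0 r=10: '1'=='1', l++,r--
l=1 r=9: '3'=='3', l++,r--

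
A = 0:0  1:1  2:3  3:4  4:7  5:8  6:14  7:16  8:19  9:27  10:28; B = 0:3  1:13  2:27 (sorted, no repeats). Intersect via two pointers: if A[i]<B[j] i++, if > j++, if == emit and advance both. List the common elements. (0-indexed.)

[i=0,j=0] 0<3 → i++
[i=1,j=0] 1<3 → i++
[i=2,j=0] 3==3 emit → i++,j++
[i=3,j=1] 4<13 → i++
[i=4,j=1] 7<13 → i++
[i=5,j=1] 8<13 → i++
[i=6,j=1] 14>13 → j++
[i=6,j=2] 14<27 → i++
[i=7,j=2] 16<27 → i++
[i=8,j=2] 19<27 → i++
[i=9,j=2] 27==27 emit → i++,j++

intersection = [3, 27]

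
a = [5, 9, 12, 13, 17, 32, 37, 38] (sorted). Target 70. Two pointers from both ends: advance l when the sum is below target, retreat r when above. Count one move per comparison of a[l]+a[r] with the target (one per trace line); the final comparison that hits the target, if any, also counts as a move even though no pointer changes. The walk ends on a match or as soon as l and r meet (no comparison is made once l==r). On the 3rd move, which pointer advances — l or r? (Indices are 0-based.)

l

[0,7] 5+38=43 <70 → l++
[1,7] 9+38=47 <70 → l++
[2,7] 12+38=50 <70 → l++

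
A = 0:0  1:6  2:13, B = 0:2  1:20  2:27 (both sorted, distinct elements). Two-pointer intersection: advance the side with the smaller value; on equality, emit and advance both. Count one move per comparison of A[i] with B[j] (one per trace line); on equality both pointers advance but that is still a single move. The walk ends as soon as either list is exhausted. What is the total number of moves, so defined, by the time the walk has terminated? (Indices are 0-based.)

4 moves

i=0 j=0: 0<2, i++
i=1 j=0: 6>2, j++
i=1 j=1: 6<20, i++
i=2 j=1: 13<20, i++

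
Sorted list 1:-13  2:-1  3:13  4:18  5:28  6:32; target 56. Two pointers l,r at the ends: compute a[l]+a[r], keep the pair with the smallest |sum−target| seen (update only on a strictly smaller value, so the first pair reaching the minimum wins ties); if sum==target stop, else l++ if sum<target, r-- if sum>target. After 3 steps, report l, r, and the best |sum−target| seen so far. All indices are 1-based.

[1,6] -13+32=19 d=37 * → l++
[2,6] -1+32=31 d=25 * → l++
[3,6] 13+32=45 d=11 * → l++

l=4, r=6, best |Δ|=11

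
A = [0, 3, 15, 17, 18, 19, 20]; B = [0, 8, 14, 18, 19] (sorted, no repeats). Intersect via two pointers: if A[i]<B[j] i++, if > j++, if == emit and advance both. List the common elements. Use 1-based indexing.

[i=1,j=1] 0==0 emit → i++,j++
[i=2,j=2] 3<8 → i++
[i=3,j=2] 15>8 → j++
[i=3,j=3] 15>14 → j++
[i=3,j=4] 15<18 → i++
[i=4,j=4] 17<18 → i++
[i=5,j=4] 18==18 emit → i++,j++
[i=6,j=5] 19==19 emit → i++,j++

intersection = [0, 18, 19]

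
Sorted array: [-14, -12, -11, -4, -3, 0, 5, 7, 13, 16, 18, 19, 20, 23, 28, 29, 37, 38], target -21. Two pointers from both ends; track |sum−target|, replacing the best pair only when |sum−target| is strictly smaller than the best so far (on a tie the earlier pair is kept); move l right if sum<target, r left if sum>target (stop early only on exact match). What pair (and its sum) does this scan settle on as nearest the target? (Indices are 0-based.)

pair (-12, -11) with sum -23 (|Δ|=2)

[0,17] -14+38=24 d=45 * → r--
[0,16] -14+37=23 d=44 * → r--
[0,15] -14+29=15 d=36 * → r--
[0,14] -14+28=14 d=35 * → r--
[0,13] -14+23=9 d=30 * → r--
[0,12] -14+20=6 d=27 * → r--
[0,11] -14+19=5 d=26 * → r--
[0,10] -14+18=4 d=25 * → r--
[0,9] -14+16=2 d=23 * → r--
[0,8] -14+13=-1 d=20 * → r--
[0,7] -14+7=-7 d=14 * → r--
[0,6] -14+5=-9 d=12 * → r--
[0,5] -14+0=-14 d=7 * → r--
[0,4] -14+-3=-17 d=4 * → r--
[0,3] -14+-4=-18 d=3 * → r--
[0,2] -14+-11=-25 d=4 → l++
[1,2] -12+-11=-23 d=2 * → l++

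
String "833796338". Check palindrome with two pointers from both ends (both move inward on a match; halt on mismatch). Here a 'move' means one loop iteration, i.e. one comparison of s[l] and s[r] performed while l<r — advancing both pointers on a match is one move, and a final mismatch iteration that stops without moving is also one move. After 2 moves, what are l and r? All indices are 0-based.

[0,8] '8'=='8' → l++,r--
[1,7] '3'=='3' → l++,r--

l=2, r=6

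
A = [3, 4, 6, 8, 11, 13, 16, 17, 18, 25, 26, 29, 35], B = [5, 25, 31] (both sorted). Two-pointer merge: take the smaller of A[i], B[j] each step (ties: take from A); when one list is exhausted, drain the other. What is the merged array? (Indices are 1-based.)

[i=1,j=1] A[i]=3<=B[j]=5 take 3 → i++
[i=2,j=1] A[i]=4<=B[j]=5 take 4 → i++
[i=3,j=1] A[i]=6>B[j]=5 take 5 → j++
[i=3,j=2] A[i]=6<=B[j]=25 take 6 → i++
[i=4,j=2] A[i]=8<=B[j]=25 take 8 → i++
[i=5,j=2] A[i]=11<=B[j]=25 take 11 → i++
[i=6,j=2] A[i]=13<=B[j]=25 take 13 → i++
[i=7,j=2] A[i]=16<=B[j]=25 take 16 → i++
[i=8,j=2] A[i]=17<=B[j]=25 take 17 → i++
[i=9,j=2] A[i]=18<=B[j]=25 take 18 → i++
[i=10,j=2] A[i]=25<=B[j]=25 take 25 → i++
[i=11,j=2] A[i]=26>B[j]=25 take 25 → j++
[i=11,j=3] A[i]=26<=B[j]=31 take 26 → i++
[i=12,j=3] A[i]=29<=B[j]=31 take 29 → i++
[i=13,j=3] A[i]=35>B[j]=31 take 31 → j++
[i=13,j=4] B done, take A[i]=35 → i++

[3, 4, 5, 6, 8, 11, 13, 16, 17, 18, 25, 25, 26, 29, 31, 35]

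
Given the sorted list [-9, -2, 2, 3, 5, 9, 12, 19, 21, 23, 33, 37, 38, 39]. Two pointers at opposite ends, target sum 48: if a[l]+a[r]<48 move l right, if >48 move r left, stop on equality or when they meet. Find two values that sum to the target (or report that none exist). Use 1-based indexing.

l=1 r=14: -9+39=30 <48, l++
l=2 r=14: -2+39=37 <48, l++
l=3 r=14: 2+39=41 <48, l++
l=4 r=14: 3+39=42 <48, l++
l=5 r=14: 5+39=44 <48, l++
l=6 r=14: 9+39=48, found

(9, 39)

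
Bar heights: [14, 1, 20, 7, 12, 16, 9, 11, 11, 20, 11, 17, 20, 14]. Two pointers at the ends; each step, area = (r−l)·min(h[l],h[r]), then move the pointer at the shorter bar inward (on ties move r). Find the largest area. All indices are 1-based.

[1,14] min(14,14)*13=182 best=182 * → r--
[1,13] min(14,20)*12=168 best=182 → l++
[2,13] min(1,20)*11=11 best=182 → l++
[3,13] min(20,20)*10=200 best=200 * → r--
[3,12] min(20,17)*9=153 best=200 → r--
[3,11] min(20,11)*8=88 best=200 → r--
[3,10] min(20,20)*7=140 best=200 → r--
[3,9] min(20,11)*6=66 best=200 → r--
[3,8] min(20,11)*5=55 best=200 → r--
[3,7] min(20,9)*4=36 best=200 → r--
[3,6] min(20,16)*3=48 best=200 → r--
[3,5] min(20,12)*2=24 best=200 → r--
[3,4] min(20,7)*1=7 best=200 → r--

max area = 200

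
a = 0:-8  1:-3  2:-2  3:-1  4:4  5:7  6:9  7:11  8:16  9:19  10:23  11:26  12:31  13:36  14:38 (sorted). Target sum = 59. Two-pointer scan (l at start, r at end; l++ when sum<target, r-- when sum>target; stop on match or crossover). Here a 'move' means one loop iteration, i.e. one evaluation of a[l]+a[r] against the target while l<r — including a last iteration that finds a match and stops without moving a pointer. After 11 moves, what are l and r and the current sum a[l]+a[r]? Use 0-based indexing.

l=10, r=13, sum=59

[0,14] -8+38=30 <59 → l++
[1,14] -3+38=35 <59 → l++
[2,14] -2+38=36 <59 → l++
[3,14] -1+38=37 <59 → l++
[4,14] 4+38=42 <59 → l++
[5,14] 7+38=45 <59 → l++
[6,14] 9+38=47 <59 → l++
[7,14] 11+38=49 <59 → l++
[8,14] 16+38=54 <59 → l++
[9,14] 19+38=57 <59 → l++
[10,14] 23+38=61 >59 → r--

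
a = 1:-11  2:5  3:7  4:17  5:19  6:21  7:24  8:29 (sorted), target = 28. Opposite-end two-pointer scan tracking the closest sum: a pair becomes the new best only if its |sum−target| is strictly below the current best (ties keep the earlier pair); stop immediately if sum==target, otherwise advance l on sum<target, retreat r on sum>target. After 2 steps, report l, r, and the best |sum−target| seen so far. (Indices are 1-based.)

l=1 r=8: -11+29=18 d=10 *, l++
l=2 r=8: 5+29=34 d=6 *, r--

l=2, r=7, best |Δ|=6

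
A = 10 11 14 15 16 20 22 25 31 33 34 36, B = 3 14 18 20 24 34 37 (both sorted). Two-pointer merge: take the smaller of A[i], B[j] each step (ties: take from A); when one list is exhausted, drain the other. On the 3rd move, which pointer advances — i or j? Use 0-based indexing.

i=0 j=0: A[i]=10>B[j]=3 take 3, j++
i=0 j=1: A[i]=10<=B[j]=14 take 10, i++
i=1 j=1: A[i]=11<=B[j]=14 take 11, i++

i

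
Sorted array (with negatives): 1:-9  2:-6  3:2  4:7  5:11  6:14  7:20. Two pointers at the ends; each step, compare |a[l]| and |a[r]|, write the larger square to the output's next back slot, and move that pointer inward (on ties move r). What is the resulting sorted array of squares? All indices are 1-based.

[1,7] |-9|<=|20| out[7]=400 → r--
[1,6] |-9|<=|14| out[6]=196 → r--
[1,5] |-9|<=|11| out[5]=121 → r--
[1,4] |-9|>|7| out[4]=81 → l++
[2,4] |-6|<=|7| out[3]=49 → r--
[2,3] |-6|>|2| out[2]=36 → l++
[3,3] |2|<=|2| out[1]=4 → r--

[4, 36, 49, 81, 121, 196, 400]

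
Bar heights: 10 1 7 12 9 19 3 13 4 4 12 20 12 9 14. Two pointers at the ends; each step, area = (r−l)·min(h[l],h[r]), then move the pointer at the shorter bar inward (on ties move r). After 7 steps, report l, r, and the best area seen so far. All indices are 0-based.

l=5, r=12, best area=140

[0,14] min(10,14)*14=140 best=140 * → l++
[1,14] min(1,14)*13=13 best=140 → l++
[2,14] min(7,14)*12=84 best=140 → l++
[3,14] min(12,14)*11=132 best=140 → l++
[4,14] min(9,14)*10=90 best=140 → l++
[5,14] min(19,14)*9=126 best=140 → r--
[5,13] min(19,9)*8=72 best=140 → r--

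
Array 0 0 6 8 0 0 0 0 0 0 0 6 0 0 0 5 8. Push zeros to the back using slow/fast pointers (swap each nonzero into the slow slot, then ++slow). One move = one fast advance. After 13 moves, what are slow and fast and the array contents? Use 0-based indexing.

slow=3, fast=13, a=[6, 8, 6, 0, 0, 0, 0, 0, 0, 0, 0, 0, 0, 0, 0, 5, 8]

slow=0 fast=0: a[fast]=0, fast++
slow=0 fast=1: a[fast]=0, fast++
slow=0 fast=2: a[fast]=6≠0 swap→a[0]=6, slow++,fast++
slow=1 fast=3: a[fast]=8≠0 swap→a[1]=8, slow++,fast++
slow=2 fast=4: a[fast]=0, fast++
slow=2 fast=5: a[fast]=0, fast++
slow=2 fast=6: a[fast]=0, fast++
slow=2 fast=7: a[fast]=0, fast++
slow=2 fast=8: a[fast]=0, fast++
slow=2 fast=9: a[fast]=0, fast++
slow=2 fast=10: a[fast]=0, fast++
slow=2 fast=11: a[fast]=6≠0 swap→a[2]=6, slow++,fast++
slow=3 fast=12: a[fast]=0, fast++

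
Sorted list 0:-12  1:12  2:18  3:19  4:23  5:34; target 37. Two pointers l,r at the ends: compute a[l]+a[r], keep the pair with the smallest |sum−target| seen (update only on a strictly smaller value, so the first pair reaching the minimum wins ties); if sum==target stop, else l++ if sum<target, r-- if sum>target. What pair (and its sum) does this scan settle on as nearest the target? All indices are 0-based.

pair (18, 19) with sum 37 (|Δ|=0)

l=0 r=5: -12+34=22 d=15 *, l++
l=1 r=5: 12+34=46 d=9 *, r--
l=1 r=4: 12+23=35 d=2 *, l++
l=2 r=4: 18+23=41 d=4, r--
l=2 r=3: 18+19=37 d=0 *, stop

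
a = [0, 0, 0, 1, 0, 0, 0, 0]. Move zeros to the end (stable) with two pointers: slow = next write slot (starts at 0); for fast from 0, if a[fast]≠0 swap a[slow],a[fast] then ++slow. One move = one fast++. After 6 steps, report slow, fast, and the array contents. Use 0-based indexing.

slow=0 fast=0: a[fast]=0, fast++
slow=0 fast=1: a[fast]=0, fast++
slow=0 fast=2: a[fast]=0, fast++
slow=0 fast=3: a[fast]=1≠0 swap→a[0]=1, slow++,fast++
slow=1 fast=4: a[fast]=0, fast++
slow=1 fast=5: a[fast]=0, fast++

slow=1, fast=6, a=[1, 0, 0, 0, 0, 0, 0, 0]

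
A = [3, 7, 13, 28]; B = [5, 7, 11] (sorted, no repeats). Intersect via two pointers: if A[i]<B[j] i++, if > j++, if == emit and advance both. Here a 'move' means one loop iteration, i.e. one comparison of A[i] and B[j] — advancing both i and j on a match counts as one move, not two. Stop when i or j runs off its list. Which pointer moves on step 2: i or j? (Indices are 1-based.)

[i=1,j=1] 3<5 → i++
[i=2,j=1] 7>5 → j++

j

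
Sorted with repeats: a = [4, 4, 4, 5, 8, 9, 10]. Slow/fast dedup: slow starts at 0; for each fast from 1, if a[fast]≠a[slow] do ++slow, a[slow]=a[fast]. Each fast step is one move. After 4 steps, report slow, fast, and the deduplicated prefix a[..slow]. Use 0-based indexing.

slow=2, fast=5, prefix=[4, 5, 8]

(s=0,f=1) a[fast]=4=a[slow] dup → fast++
(s=0,f=2) a[fast]=4=a[slow] dup → fast++
(s=0,f=3) a[fast]=5≠a[slow]=4 write a[1]=5 → slow++,fast++
(s=1,f=4) a[fast]=8≠a[slow]=5 write a[2]=8 → slow++,fast++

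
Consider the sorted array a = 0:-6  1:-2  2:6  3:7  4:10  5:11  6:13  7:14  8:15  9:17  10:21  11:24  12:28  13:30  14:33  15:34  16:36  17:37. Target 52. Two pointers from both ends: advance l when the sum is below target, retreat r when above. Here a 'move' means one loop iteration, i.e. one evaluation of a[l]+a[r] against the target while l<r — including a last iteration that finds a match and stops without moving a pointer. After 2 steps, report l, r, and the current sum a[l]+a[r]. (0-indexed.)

l=2, r=17, sum=43

[0,17] -6+37=31 <52 → l++
[1,17] -2+37=35 <52 → l++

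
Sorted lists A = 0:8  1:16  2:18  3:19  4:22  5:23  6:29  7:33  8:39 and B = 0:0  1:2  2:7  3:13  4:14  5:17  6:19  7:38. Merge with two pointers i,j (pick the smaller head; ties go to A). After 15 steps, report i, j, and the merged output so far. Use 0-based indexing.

[i=0,j=0] A[i]=8>B[j]=0 take 0 → j++
[i=0,j=1] A[i]=8>B[j]=2 take 2 → j++
[i=0,j=2] A[i]=8>B[j]=7 take 7 → j++
[i=0,j=3] A[i]=8<=B[j]=13 take 8 → i++
[i=1,j=3] A[i]=16>B[j]=13 take 13 → j++
[i=1,j=4] A[i]=16>B[j]=14 take 14 → j++
[i=1,j=5] A[i]=16<=B[j]=17 take 16 → i++
[i=2,j=5] A[i]=18>B[j]=17 take 17 → j++
[i=2,j=6] A[i]=18<=B[j]=19 take 18 → i++
[i=3,j=6] A[i]=19<=B[j]=19 take 19 → i++
[i=4,j=6] A[i]=22>B[j]=19 take 19 → j++
[i=4,j=7] A[i]=22<=B[j]=38 take 22 → i++
[i=5,j=7] A[i]=23<=B[j]=38 take 23 → i++
[i=6,j=7] A[i]=29<=B[j]=38 take 29 → i++
[i=7,j=7] A[i]=33<=B[j]=38 take 33 → i++

i=8, j=7, merged so far=[0, 2, 7, 8, 13, 14, 16, 17, 18, 19, 19, 22, 23, 29, 33]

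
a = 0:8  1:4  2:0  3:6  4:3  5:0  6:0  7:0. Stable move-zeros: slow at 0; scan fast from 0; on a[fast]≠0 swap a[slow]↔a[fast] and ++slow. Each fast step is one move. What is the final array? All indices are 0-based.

[8, 4, 6, 3, 0, 0, 0, 0]

slow=0 fast=0: a[fast]=8≠0 swap→a[0]=8, slow++,fast++
slow=1 fast=1: a[fast]=4≠0 swap→a[1]=4, slow++,fast++
slow=2 fast=2: a[fast]=0, fast++
slow=2 fast=3: a[fast]=6≠0 swap→a[2]=6, slow++,fast++
slow=3 fast=4: a[fast]=3≠0 swap→a[3]=3, slow++,fast++
slow=4 fast=5: a[fast]=0, fast++
slow=4 fast=6: a[fast]=0, fast++
slow=4 fast=7: a[fast]=0, fast++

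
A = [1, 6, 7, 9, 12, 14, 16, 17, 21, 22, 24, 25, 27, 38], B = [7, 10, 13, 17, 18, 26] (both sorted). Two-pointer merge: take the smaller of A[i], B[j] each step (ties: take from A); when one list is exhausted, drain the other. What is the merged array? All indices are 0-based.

[i=0,j=0] A[i]=1<=B[j]=7 take 1 → i++
[i=1,j=0] A[i]=6<=B[j]=7 take 6 → i++
[i=2,j=0] A[i]=7<=B[j]=7 take 7 → i++
[i=3,j=0] A[i]=9>B[j]=7 take 7 → j++
[i=3,j=1] A[i]=9<=B[j]=10 take 9 → i++
[i=4,j=1] A[i]=12>B[j]=10 take 10 → j++
[i=4,j=2] A[i]=12<=B[j]=13 take 12 → i++
[i=5,j=2] A[i]=14>B[j]=13 take 13 → j++
[i=5,j=3] A[i]=14<=B[j]=17 take 14 → i++
[i=6,j=3] A[i]=16<=B[j]=17 take 16 → i++
[i=7,j=3] A[i]=17<=B[j]=17 take 17 → i++
[i=8,j=3] A[i]=21>B[j]=17 take 17 → j++
[i=8,j=4] A[i]=21>B[j]=18 take 18 → j++
[i=8,j=5] A[i]=21<=B[j]=26 take 21 → i++
[i=9,j=5] A[i]=22<=B[j]=26 take 22 → i++
[i=10,j=5] A[i]=24<=B[j]=26 take 24 → i++
[i=11,j=5] A[i]=25<=B[j]=26 take 25 → i++
[i=12,j=5] A[i]=27>B[j]=26 take 26 → j++
[i=12,j=6] B done, take A[i]=27 → i++
[i=13,j=6] B done, take A[i]=38 → i++

[1, 6, 7, 7, 9, 10, 12, 13, 14, 16, 17, 17, 18, 21, 22, 24, 25, 26, 27, 38]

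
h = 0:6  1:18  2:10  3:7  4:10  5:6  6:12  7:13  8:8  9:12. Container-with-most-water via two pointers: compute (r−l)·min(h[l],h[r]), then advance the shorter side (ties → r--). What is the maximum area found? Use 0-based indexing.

max area = 96

[0,9] min(6,12)*9=54 best=54 * → l++
[1,9] min(18,12)*8=96 best=96 * → r--
[1,8] min(18,8)*7=56 best=96 → r--
[1,7] min(18,13)*6=78 best=96 → r--
[1,6] min(18,12)*5=60 best=96 → r--
[1,5] min(18,6)*4=24 best=96 → r--
[1,4] min(18,10)*3=30 best=96 → r--
[1,3] min(18,7)*2=14 best=96 → r--
[1,2] min(18,10)*1=10 best=96 → r--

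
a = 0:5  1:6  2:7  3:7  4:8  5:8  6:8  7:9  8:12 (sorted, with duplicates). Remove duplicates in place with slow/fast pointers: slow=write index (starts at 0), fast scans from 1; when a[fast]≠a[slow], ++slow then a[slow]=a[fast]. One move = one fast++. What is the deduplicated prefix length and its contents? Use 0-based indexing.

(s=0,f=1) a[fast]=6≠a[slow]=5 write a[1]=6 → slow++,fast++
(s=1,f=2) a[fast]=7≠a[slow]=6 write a[2]=7 → slow++,fast++
(s=2,f=3) a[fast]=7=a[slow] dup → fast++
(s=2,f=4) a[fast]=8≠a[slow]=7 write a[3]=8 → slow++,fast++
(s=3,f=5) a[fast]=8=a[slow] dup → fast++
(s=3,f=6) a[fast]=8=a[slow] dup → fast++
(s=3,f=7) a[fast]=9≠a[slow]=8 write a[4]=9 → slow++,fast++
(s=4,f=8) a[fast]=12≠a[slow]=9 write a[5]=12 → slow++,fast++

length 6; prefix = [5, 6, 7, 8, 9, 12]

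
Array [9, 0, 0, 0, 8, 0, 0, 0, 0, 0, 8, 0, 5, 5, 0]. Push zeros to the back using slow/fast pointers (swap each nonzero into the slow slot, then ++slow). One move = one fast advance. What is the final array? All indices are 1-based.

[9, 8, 8, 5, 5, 0, 0, 0, 0, 0, 0, 0, 0, 0, 0]

slow=1 fast=1: a[fast]=9≠0 swap→a[1]=9, slow++,fast++
slow=2 fast=2: a[fast]=0, fast++
slow=2 fast=3: a[fast]=0, fast++
slow=2 fast=4: a[fast]=0, fast++
slow=2 fast=5: a[fast]=8≠0 swap→a[2]=8, slow++,fast++
slow=3 fast=6: a[fast]=0, fast++
slow=3 fast=7: a[fast]=0, fast++
slow=3 fast=8: a[fast]=0, fast++
slow=3 fast=9: a[fast]=0, fast++
slow=3 fast=10: a[fast]=0, fast++
slow=3 fast=11: a[fast]=8≠0 swap→a[3]=8, slow++,fast++
slow=4 fast=12: a[fast]=0, fast++
slow=4 fast=13: a[fast]=5≠0 swap→a[4]=5, slow++,fast++
slow=5 fast=14: a[fast]=5≠0 swap→a[5]=5, slow++,fast++
slow=6 fast=15: a[fast]=0, fast++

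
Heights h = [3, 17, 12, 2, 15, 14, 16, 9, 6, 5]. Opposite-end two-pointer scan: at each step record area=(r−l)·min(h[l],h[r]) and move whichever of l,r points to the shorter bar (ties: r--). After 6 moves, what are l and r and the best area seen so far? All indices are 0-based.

l=1, r=4, best area=80

[0,9] min(3,5)*9=27 best=27 * → l++
[1,9] min(17,5)*8=40 best=40 * → r--
[1,8] min(17,6)*7=42 best=42 * → r--
[1,7] min(17,9)*6=54 best=54 * → r--
[1,6] min(17,16)*5=80 best=80 * → r--
[1,5] min(17,14)*4=56 best=80 → r--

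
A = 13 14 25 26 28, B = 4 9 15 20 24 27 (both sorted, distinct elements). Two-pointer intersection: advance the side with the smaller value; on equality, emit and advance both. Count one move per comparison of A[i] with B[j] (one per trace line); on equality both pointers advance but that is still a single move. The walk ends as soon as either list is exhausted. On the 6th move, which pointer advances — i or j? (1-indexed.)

[i=1,j=1] 13>4 → j++
[i=1,j=2] 13>9 → j++
[i=1,j=3] 13<15 → i++
[i=2,j=3] 14<15 → i++
[i=3,j=3] 25>15 → j++
[i=3,j=4] 25>20 → j++

j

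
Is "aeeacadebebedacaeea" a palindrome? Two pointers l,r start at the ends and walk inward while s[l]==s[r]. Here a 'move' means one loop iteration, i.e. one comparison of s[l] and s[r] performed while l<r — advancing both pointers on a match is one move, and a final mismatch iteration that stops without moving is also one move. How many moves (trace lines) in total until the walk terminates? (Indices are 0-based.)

l=0 r=18: 'a'=='a', l++,r--
l=1 r=17: 'e'=='e', l++,r--
l=2 r=16: 'e'=='e', l++,r--
l=3 r=15: 'a'=='a', l++,r--
l=4 r=14: 'c'=='c', l++,r--
l=5 r=13: 'a'=='a', l++,r--
l=6 r=12: 'd'=='d', l++,r--
l=7 r=11: 'e'=='e', l++,r--
l=8 r=10: 'b'=='b', l++,r--

9 moves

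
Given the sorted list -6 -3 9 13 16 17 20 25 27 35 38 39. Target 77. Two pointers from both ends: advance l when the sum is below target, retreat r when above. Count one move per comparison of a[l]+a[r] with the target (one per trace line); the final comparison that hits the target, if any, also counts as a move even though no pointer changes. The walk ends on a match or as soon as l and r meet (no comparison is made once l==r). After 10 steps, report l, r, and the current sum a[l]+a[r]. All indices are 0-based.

[0,11] -6+39=33 <77 → l++
[1,11] -3+39=36 <77 → l++
[2,11] 9+39=48 <77 → l++
[3,11] 13+39=52 <77 → l++
[4,11] 16+39=55 <77 → l++
[5,11] 17+39=56 <77 → l++
[6,11] 20+39=59 <77 → l++
[7,11] 25+39=64 <77 → l++
[8,11] 27+39=66 <77 → l++
[9,11] 35+39=74 <77 → l++

l=10, r=11, sum=77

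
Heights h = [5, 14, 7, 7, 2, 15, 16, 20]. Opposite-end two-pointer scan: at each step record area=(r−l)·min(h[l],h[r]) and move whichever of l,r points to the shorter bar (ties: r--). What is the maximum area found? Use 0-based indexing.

[0,7] min(5,20)*7=35 best=35 * → l++
[1,7] min(14,20)*6=84 best=84 * → l++
[2,7] min(7,20)*5=35 best=84 → l++
[3,7] min(7,20)*4=28 best=84 → l++
[4,7] min(2,20)*3=6 best=84 → l++
[5,7] min(15,20)*2=30 best=84 → l++
[6,7] min(16,20)*1=16 best=84 → l++

max area = 84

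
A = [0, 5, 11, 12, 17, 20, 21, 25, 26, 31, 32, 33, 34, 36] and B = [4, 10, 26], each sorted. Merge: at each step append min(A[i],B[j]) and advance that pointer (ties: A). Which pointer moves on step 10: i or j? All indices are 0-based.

i=0 j=0: A[i]=0<=B[j]=4 take 0, i++
i=1 j=0: A[i]=5>B[j]=4 take 4, j++
i=1 j=1: A[i]=5<=B[j]=10 take 5, i++
i=2 j=1: A[i]=11>B[j]=10 take 10, j++
i=2 j=2: A[i]=11<=B[j]=26 take 11, i++
i=3 j=2: A[i]=12<=B[j]=26 take 12, i++
i=4 j=2: A[i]=17<=B[j]=26 take 17, i++
i=5 j=2: A[i]=20<=B[j]=26 take 20, i++
i=6 j=2: A[i]=21<=B[j]=26 take 21, i++
i=7 j=2: A[i]=25<=B[j]=26 take 25, i++

i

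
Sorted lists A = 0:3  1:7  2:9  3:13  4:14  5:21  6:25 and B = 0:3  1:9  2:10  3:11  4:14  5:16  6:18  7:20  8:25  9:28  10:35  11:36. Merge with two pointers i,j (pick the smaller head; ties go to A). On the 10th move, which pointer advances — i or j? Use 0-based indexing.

j

[i=0,j=0] A[i]=3<=B[j]=3 take 3 → i++
[i=1,j=0] A[i]=7>B[j]=3 take 3 → j++
[i=1,j=1] A[i]=7<=B[j]=9 take 7 → i++
[i=2,j=1] A[i]=9<=B[j]=9 take 9 → i++
[i=3,j=1] A[i]=13>B[j]=9 take 9 → j++
[i=3,j=2] A[i]=13>B[j]=10 take 10 → j++
[i=3,j=3] A[i]=13>B[j]=11 take 11 → j++
[i=3,j=4] A[i]=13<=B[j]=14 take 13 → i++
[i=4,j=4] A[i]=14<=B[j]=14 take 14 → i++
[i=5,j=4] A[i]=21>B[j]=14 take 14 → j++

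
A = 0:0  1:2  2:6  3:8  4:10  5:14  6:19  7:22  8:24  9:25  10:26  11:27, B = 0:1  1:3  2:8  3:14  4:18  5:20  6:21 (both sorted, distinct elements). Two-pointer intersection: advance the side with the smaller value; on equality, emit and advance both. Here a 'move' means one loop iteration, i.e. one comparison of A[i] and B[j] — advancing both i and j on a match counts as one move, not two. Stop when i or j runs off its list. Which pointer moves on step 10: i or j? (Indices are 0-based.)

i=0 j=0: 0<1, i++
i=1 j=0: 2>1, j++
i=1 j=1: 2<3, i++
i=2 j=1: 6>3, j++
i=2 j=2: 6<8, i++
i=3 j=2: 8==8 emit, i++,j++
i=4 j=3: 10<14, i++
i=5 j=3: 14==14 emit, i++,j++
i=6 j=4: 19>18, j++
i=6 j=5: 19<20, i++

i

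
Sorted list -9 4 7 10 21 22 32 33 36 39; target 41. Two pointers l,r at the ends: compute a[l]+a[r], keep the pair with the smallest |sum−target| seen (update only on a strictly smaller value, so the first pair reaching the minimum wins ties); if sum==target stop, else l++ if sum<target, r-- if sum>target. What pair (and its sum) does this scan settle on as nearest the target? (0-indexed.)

[0,9] -9+39=30 d=11 * → l++
[1,9] 4+39=43 d=2 * → r--
[1,8] 4+36=40 d=1 * → l++
[2,8] 7+36=43 d=2 → r--
[2,7] 7+33=40 d=1 → l++
[3,7] 10+33=43 d=2 → r--
[3,6] 10+32=42 d=1 → r--
[3,5] 10+22=32 d=9 → l++
[4,5] 21+22=43 d=2 → r--

pair (4, 36) with sum 40 (|Δ|=1)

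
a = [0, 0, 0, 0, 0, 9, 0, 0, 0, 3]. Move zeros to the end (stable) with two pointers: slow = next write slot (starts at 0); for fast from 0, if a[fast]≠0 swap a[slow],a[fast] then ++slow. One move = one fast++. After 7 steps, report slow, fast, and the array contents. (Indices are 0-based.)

slow=1, fast=7, a=[9, 0, 0, 0, 0, 0, 0, 0, 0, 3]

slow=0 fast=0: a[fast]=0, fast++
slow=0 fast=1: a[fast]=0, fast++
slow=0 fast=2: a[fast]=0, fast++
slow=0 fast=3: a[fast]=0, fast++
slow=0 fast=4: a[fast]=0, fast++
slow=0 fast=5: a[fast]=9≠0 swap→a[0]=9, slow++,fast++
slow=1 fast=6: a[fast]=0, fast++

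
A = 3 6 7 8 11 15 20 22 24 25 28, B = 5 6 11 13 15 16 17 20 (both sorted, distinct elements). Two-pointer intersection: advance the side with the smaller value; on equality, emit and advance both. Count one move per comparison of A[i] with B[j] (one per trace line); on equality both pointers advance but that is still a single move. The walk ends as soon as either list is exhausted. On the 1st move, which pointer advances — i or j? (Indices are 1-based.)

i=1 j=1: 3<5, i++

i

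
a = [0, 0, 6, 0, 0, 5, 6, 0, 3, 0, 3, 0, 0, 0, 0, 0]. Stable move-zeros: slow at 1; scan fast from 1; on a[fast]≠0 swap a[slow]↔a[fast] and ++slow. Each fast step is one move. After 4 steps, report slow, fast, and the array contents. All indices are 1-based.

slow=2, fast=5, a=[6, 0, 0, 0, 0, 5, 6, 0, 3, 0, 3, 0, 0, 0, 0, 0]

slow=1 fast=1: a[fast]=0, fast++
slow=1 fast=2: a[fast]=0, fast++
slow=1 fast=3: a[fast]=6≠0 swap→a[1]=6, slow++,fast++
slow=2 fast=4: a[fast]=0, fast++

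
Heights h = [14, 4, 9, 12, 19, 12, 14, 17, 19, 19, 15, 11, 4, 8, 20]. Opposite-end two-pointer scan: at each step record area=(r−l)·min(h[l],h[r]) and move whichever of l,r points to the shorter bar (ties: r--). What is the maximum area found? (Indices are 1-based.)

[1,15] min(14,20)*14=196 best=196 * → l++
[2,15] min(4,20)*13=52 best=196 → l++
[3,15] min(9,20)*12=108 best=196 → l++
[4,15] min(12,20)*11=132 best=196 → l++
[5,15] min(19,20)*10=190 best=196 → l++
[6,15] min(12,20)*9=108 best=196 → l++
[7,15] min(14,20)*8=112 best=196 → l++
[8,15] min(17,20)*7=119 best=196 → l++
[9,15] min(19,20)*6=114 best=196 → l++
[10,15] min(19,20)*5=95 best=196 → l++
[11,15] min(15,20)*4=60 best=196 → l++
[12,15] min(11,20)*3=33 best=196 → l++
[13,15] min(4,20)*2=8 best=196 → l++
[14,15] min(8,20)*1=8 best=196 → l++

max area = 196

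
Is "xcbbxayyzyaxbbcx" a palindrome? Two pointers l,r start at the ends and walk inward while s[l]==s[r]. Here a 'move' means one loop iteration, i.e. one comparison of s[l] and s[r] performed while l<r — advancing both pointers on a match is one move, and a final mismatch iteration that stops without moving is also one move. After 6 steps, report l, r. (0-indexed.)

l=0 r=15: 'x'=='x', l++,r--
l=1 r=14: 'c'=='c', l++,r--
l=2 r=13: 'b'=='b', l++,r--
l=3 r=12: 'b'=='b', l++,r--
l=4 r=11: 'x'=='x', l++,r--
l=5 r=10: 'a'=='a', l++,r--

l=6, r=9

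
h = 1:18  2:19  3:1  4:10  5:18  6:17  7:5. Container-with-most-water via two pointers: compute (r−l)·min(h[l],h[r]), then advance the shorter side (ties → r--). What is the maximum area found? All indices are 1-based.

[1,7] min(18,5)*6=30 best=30 * → r--
[1,6] min(18,17)*5=85 best=85 * → r--
[1,5] min(18,18)*4=72 best=85 → r--
[1,4] min(18,10)*3=30 best=85 → r--
[1,3] min(18,1)*2=2 best=85 → r--
[1,2] min(18,19)*1=18 best=85 → l++

max area = 85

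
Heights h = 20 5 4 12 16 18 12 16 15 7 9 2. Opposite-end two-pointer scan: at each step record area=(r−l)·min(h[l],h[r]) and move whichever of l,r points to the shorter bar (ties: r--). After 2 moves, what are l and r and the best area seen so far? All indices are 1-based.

[1,12] min(20,2)*11=22 best=22 * → r--
[1,11] min(20,9)*10=90 best=90 * → r--

l=1, r=10, best area=90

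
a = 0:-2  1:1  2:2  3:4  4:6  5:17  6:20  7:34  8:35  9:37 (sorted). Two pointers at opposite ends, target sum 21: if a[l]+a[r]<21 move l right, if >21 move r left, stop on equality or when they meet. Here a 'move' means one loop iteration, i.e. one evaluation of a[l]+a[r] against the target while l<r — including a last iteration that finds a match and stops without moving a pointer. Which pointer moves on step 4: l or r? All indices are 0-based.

l

[0,9] -2+37=35 >21 → r--
[0,8] -2+35=33 >21 → r--
[0,7] -2+34=32 >21 → r--
[0,6] -2+20=18 <21 → l++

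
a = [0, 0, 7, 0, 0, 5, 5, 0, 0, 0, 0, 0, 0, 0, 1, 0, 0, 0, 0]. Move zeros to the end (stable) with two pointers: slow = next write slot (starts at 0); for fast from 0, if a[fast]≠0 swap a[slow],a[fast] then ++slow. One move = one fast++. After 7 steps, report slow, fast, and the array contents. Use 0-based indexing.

slow=0 fast=0: a[fast]=0, fast++
slow=0 fast=1: a[fast]=0, fast++
slow=0 fast=2: a[fast]=7≠0 swap→a[0]=7, slow++,fast++
slow=1 fast=3: a[fast]=0, fast++
slow=1 fast=4: a[fast]=0, fast++
slow=1 fast=5: a[fast]=5≠0 swap→a[1]=5, slow++,fast++
slow=2 fast=6: a[fast]=5≠0 swap→a[2]=5, slow++,fast++

slow=3, fast=7, a=[7, 5, 5, 0, 0, 0, 0, 0, 0, 0, 0, 0, 0, 0, 1, 0, 0, 0, 0]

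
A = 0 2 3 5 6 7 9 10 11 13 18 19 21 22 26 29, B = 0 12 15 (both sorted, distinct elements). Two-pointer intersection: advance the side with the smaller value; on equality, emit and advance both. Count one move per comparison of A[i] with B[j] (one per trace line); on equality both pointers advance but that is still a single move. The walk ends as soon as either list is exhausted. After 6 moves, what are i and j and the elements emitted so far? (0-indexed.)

i=6, j=1, emitted=[0]

i=0 j=0: 0==0 emit, i++,j++
i=1 j=1: 2<12, i++
i=2 j=1: 3<12, i++
i=3 j=1: 5<12, i++
i=4 j=1: 6<12, i++
i=5 j=1: 7<12, i++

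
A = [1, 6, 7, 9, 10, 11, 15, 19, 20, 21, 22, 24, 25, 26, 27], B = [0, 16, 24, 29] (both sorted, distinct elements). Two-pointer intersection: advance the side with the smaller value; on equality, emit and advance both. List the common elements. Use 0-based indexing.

intersection = [24]

i=0 j=0: 1>0, j++
i=0 j=1: 1<16, i++
i=1 j=1: 6<16, i++
i=2 j=1: 7<16, i++
i=3 j=1: 9<16, i++
i=4 j=1: 10<16, i++
i=5 j=1: 11<16, i++
i=6 j=1: 15<16, i++
i=7 j=1: 19>16, j++
i=7 j=2: 19<24, i++
i=8 j=2: 20<24, i++
i=9 j=2: 21<24, i++
i=10 j=2: 22<24, i++
i=11 j=2: 24==24 emit, i++,j++
i=12 j=3: 25<29, i++
i=13 j=3: 26<29, i++
i=14 j=3: 27<29, i++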